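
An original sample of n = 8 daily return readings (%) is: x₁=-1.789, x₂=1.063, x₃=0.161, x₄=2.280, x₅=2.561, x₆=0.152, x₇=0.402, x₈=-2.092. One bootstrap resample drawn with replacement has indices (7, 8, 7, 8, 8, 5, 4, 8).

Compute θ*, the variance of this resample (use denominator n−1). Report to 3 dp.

Resample values: 0.402, -2.092, 0.402, -2.092, -2.092, 2.561, 2.280, -2.092.
Mean = -0.3404; sum of squared deviations = 28.6593
s² = 28.6593 / 7 = 4.0942

θ* = 4.094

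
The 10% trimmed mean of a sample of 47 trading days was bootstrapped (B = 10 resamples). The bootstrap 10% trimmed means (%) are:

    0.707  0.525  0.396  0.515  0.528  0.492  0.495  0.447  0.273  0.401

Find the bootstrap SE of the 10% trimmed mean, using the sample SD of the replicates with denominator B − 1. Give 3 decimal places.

SE* = 0.113

Bootstrap SE is the standard deviation of the 10 replicate 10% trimmed means.
Mean of replicates: (0.707 + 0.525 + 0.396 + 0.515 + 0.528 + 0.492 + 0.495 + 0.447 + 0.273 + 0.401) / 10 = 4.7790 / 10 = 0.4779
Sum of squared deviations: (+0.2291)² + (+0.0471)² + (−0.0819)² + (+0.0371)² + (+0.0501)² + (+0.0141)² + (+0.0171)² + (−0.0309)² + (−0.2049)² + (−0.0769)² = 0.1146
Variance = 0.1146 / 9 = 0.0127
SE* = √0.0127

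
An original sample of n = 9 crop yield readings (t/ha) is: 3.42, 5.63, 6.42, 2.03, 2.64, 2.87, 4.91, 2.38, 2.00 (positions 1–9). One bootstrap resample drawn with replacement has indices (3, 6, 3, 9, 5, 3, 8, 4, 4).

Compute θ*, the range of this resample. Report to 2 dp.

θ* = 4.42

Resample values: 6.42, 2.87, 6.42, 2.00, 2.64, 6.42, 2.38, 2.03, 2.03.
Range = 6.42 − 2.00 = 4.42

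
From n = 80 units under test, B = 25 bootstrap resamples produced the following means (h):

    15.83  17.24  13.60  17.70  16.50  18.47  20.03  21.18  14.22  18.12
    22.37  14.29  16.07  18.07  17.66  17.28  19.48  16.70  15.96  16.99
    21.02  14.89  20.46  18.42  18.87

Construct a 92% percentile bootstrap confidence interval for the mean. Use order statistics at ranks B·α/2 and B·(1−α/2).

Sorted replicates: 13.60, 14.22, 14.29, 14.89, 15.83, 15.96, 16.07, 16.50, 16.70, 16.99, 17.24, 17.28, 17.66, 17.70, 18.07, 18.12, 18.42, 18.47, 18.87, 19.48, 20.03, 20.46, 21.02, 21.18, 22.37
α = 0.08; lower rank = 25 × 0.040 = 1; upper rank = 25 × 0.960 = 24.
The 1st smallest replicate is 13.60; the 24th is 21.18.

(13.60, 21.18)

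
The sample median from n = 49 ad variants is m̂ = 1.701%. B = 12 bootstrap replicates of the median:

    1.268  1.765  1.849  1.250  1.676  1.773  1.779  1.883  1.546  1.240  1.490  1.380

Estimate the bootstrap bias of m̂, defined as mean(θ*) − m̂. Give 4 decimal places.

bias = −0.1261

mean(θ*) = (1.268 + 1.765 + 1.849 + 1.250 + 1.676 + 1.773 + 1.779 + 1.883 + 1.546 + 1.240 + 1.490 + 1.380) / 12 = 1.57492
bias = 1.57492 − 1.701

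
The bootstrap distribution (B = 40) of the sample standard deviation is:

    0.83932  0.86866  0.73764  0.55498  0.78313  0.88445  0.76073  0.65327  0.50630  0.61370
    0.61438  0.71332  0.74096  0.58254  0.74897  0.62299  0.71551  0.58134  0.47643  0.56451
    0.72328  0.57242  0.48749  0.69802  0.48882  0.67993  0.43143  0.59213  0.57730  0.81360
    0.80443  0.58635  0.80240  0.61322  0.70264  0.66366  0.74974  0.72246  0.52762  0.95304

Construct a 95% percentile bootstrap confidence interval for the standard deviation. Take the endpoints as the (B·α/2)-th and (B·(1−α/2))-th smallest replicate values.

(0.43143, 0.88445)

Sorted replicates: 0.43143, 0.47643, 0.48749, 0.48882, 0.50630, 0.52762, 0.55498, 0.56451, 0.57242, 0.57730, 0.58134, 0.58254, 0.58635, 0.59213, 0.61322, 0.61370, 0.61438, 0.62299, 0.65327, 0.66366, 0.67993, 0.69802, 0.70264, 0.71332, 0.71551, 0.72246, 0.72328, 0.73764, 0.74096, 0.74897, 0.74974, 0.76073, 0.78313, 0.80240, 0.80443, 0.81360, 0.83932, 0.86866, 0.88445, 0.95304
α = 0.05; lower rank = 40 × 0.025 = 1; upper rank = 40 × 0.975 = 39.
The 1st smallest replicate is 0.43143; the 39th is 0.88445.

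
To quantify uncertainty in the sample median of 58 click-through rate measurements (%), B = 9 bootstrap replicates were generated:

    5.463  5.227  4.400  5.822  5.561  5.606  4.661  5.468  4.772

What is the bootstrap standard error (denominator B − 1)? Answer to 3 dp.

SE* = 0.492

Bootstrap SE is the standard deviation of the 9 replicate medians.
Mean of replicates: (5.463 + 5.227 + 4.400 + 5.822 + 5.561 + 5.606 + 4.661 + 5.468 + 4.772) / 9 = 46.9800 / 9 = 5.2200
Sum of squared deviations: (+0.2430)² + (+0.0070)² + (−0.8200)² + (+0.6020)² + (+0.3410)² + (+0.3860)² + (−0.5590)² + (+0.2480)² + (−0.4480)² = 1.9339
Variance = 1.9339 / 8 = 0.2417
SE* = √0.2417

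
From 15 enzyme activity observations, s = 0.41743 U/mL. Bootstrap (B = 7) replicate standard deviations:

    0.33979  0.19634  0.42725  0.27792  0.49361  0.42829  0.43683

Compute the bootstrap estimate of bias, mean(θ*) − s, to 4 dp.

mean(θ*) = (0.33979 + 0.19634 + 0.42725 + 0.27792 + 0.49361 + 0.42829 + 0.43683) / 7 = 0.37143
bias = 0.37143 − 0.41743

bias = −0.0460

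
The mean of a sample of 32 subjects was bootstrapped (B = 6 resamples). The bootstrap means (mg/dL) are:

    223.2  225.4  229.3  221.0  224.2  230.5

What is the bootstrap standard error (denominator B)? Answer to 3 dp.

SE* = 3.332

Bootstrap SE is the standard deviation of the 6 replicate means.
Mean of replicates: (223.2 + 225.4 + 229.3 + 221.0 + 224.2 + 230.5) / 6 = 1353.6000 / 6 = 225.6000
Sum of squared deviations: (−2.4000)² + (−0.2000)² + (+3.7000)² + (−4.6000)² + (−1.4000)² + (+4.9000)² = 66.6200
Variance = 66.6200 / 6 = 11.1033
SE* = √11.1033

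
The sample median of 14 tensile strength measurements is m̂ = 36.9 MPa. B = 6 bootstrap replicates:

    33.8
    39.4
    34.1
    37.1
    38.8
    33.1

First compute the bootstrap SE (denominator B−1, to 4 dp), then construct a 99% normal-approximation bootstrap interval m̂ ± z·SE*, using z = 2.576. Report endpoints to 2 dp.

(29.85, 43.95)

Mean of replicates = 36.0500; sum of squared deviations = 37.4550; SE* = √(37.4550/5) = 2.7370
Margin = 2.576 × 2.7370 = 7.051
Interval: 36.9 ± 7.051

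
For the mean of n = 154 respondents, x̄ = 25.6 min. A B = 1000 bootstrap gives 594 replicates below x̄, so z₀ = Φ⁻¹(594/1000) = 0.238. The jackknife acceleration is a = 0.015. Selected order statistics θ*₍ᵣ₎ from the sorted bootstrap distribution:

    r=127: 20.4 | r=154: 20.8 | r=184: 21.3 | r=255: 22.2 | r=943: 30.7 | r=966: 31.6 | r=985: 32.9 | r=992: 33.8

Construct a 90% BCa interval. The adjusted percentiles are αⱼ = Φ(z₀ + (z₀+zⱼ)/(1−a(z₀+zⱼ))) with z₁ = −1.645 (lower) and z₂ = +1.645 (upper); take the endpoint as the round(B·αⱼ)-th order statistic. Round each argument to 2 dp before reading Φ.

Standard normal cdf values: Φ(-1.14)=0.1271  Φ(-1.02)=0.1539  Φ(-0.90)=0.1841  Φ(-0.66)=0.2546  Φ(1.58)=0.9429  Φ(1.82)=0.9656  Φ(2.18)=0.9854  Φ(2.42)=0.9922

(20.4, 32.9)

Lower: z₀ + z₁ = 0.238 + (-1.645) = -1.407; 1 − a(z₀+z₁) = 1 − (0.015)(-1.407) = 1.0211; argument = 0.238 + (-1.407)/1.0211 = -1.1399 → -1.14.
α₁ = Φ(-1.14) = 0.1271; rank = round(1000 × 0.1271) = 127; θ*₍127₎ = 20.4.
Upper: z₀ + z₂ = 1.883; 1 − a(z₀+z₂) = 0.9718; argument = 2.1757 → 2.18; α₂ = 0.9854; rank = 985; θ*₍985₎ = 32.9.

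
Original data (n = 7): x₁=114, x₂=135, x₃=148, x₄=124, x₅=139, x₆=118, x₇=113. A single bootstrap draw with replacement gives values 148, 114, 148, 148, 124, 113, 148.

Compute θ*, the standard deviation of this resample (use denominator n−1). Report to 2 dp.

Mean = 134.7143; sum of squared deviations = 1721.4286
s² = 1721.4286 / 6 = 286.9048
s = √286.9048 = 16.94

θ* = 16.94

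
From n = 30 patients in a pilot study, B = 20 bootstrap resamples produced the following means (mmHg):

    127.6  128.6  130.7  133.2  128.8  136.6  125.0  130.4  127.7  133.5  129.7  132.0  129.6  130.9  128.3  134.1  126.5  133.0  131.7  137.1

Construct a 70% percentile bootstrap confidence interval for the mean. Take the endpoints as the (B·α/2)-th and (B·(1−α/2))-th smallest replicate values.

(127.6, 133.5)

Sorted replicates: 125.0, 126.5, 127.6, 127.7, 128.3, 128.6, 128.8, 129.6, 129.7, 130.4, 130.7, 130.9, 131.7, 132.0, 133.0, 133.2, 133.5, 134.1, 136.6, 137.1
α = 0.30; lower rank = 20 × 0.150 = 3; upper rank = 20 × 0.850 = 17.
The 3rd smallest replicate is 127.6; the 17th is 133.5.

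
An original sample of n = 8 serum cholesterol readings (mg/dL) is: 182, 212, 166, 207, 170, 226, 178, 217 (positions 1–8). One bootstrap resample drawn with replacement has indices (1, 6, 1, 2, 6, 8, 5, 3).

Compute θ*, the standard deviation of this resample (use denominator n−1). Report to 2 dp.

Resample values: 182, 226, 182, 212, 226, 217, 170, 166.
Mean = 197.6250; sum of squared deviations = 4443.8750
s² = 4443.8750 / 7 = 634.8393
s = √634.8393 = 25.20

θ* = 25.20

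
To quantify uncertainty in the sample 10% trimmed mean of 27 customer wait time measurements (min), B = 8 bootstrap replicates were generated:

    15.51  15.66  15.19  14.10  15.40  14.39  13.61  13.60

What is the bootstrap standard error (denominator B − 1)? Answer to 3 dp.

Bootstrap SE is the standard deviation of the 8 replicate 10% trimmed means.
Mean of replicates: (15.51 + 15.66 + 15.19 + 14.10 + 15.40 + 14.39 + 13.61 + 13.60) / 8 = 117.4600 / 8 = 14.6825
Sum of squared deviations: (+0.8275)² + (+0.9775)² + (+0.5075)² + (−0.5825)² + (+0.7175)² + (−0.2925)² + (−1.0725)² + (−1.0825)² = 5.1596
Variance = 5.1596 / 7 = 0.7371
SE* = √0.7371

SE* = 0.859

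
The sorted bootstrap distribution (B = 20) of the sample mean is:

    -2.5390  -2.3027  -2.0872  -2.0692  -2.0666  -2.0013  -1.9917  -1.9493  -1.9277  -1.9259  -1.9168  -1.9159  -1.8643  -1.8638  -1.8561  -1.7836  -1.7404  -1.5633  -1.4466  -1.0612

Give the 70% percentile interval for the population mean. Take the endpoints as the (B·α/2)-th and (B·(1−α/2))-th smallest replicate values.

α = 0.30; lower rank = 20 × 0.150 = 3; upper rank = 20 × 0.850 = 17.
The 3rd smallest replicate is -2.0872; the 17th is -1.7404.

(-2.0872, -1.7404)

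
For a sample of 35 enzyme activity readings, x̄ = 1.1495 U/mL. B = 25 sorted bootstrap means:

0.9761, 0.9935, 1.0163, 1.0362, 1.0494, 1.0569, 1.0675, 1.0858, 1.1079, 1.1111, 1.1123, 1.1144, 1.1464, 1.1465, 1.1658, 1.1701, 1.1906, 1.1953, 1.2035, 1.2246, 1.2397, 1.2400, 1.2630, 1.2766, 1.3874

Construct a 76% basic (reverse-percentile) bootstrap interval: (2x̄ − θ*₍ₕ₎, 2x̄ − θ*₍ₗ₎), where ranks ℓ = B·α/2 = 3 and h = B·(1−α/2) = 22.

(1.0590, 1.2827)

Percentile endpoints at ranks 3 and 22: θ*₍3₎ = 1.0163, θ*₍22₎ = 1.2400.
Basic interval reflects these around x̄:
  lower = 2 × 1.1495 − 1.2400 = 1.0590
  upper = 2 × 1.1495 − 1.0163 = 1.2827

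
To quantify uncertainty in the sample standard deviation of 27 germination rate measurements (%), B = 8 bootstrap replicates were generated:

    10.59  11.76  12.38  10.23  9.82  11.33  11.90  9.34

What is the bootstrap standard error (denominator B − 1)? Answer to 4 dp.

Bootstrap SE is the standard deviation of the 8 replicate standard deviations.
Mean of replicates: (10.59 + 11.76 + 12.38 + 10.23 + 9.82 + 11.33 + 11.90 + 9.34) / 8 = 87.35000 / 8 = 10.91875
Sum of squared deviations: (−0.32875)² + (+0.84125)² + (+1.46125)² + (−0.68875)² + (−1.09875)² + (+0.41125)² + (+0.98125)² + (−1.57875)² = 8.25709
Variance = 8.25709 / 7 = 1.17958
SE* = √1.17958

SE* = 1.0861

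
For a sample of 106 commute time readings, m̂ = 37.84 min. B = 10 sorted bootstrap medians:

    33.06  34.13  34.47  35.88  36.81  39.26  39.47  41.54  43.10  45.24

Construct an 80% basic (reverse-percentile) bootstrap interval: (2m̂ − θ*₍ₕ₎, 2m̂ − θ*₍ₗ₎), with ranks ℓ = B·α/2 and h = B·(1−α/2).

Percentile endpoints at ranks 1 and 9: θ*₍1₎ = 33.06, θ*₍9₎ = 43.10.
Basic interval reflects these around m̂:
  lower = 2 × 37.84 − 43.10 = 32.58
  upper = 2 × 37.84 − 33.06 = 42.62

(32.58, 42.62)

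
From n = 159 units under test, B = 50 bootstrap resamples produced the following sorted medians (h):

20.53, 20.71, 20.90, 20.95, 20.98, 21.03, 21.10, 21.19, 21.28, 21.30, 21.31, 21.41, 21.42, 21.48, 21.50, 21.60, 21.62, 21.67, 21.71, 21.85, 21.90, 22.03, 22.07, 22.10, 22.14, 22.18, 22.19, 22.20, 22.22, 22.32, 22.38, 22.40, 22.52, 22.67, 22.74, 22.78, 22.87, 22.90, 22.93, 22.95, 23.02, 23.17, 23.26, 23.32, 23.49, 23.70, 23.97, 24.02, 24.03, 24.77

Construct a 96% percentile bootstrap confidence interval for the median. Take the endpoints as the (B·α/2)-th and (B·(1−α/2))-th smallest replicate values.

α = 0.04; lower rank = 50 × 0.020 = 1; upper rank = 50 × 0.980 = 49.
The 1st smallest replicate is 20.53; the 49th is 24.03.

(20.53, 24.03)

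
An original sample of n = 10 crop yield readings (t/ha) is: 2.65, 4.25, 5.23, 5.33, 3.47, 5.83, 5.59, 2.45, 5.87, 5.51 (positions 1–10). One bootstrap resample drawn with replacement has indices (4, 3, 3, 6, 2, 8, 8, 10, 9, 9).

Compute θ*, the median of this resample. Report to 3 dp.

θ* = 5.280

Resample values: 5.33, 5.23, 5.23, 5.83, 4.25, 2.45, 2.45, 5.51, 5.87, 5.87.
Sorted: 2.45, 2.45, 4.25, 5.23, 5.23, 5.33, 5.51, 5.83, 5.87, 5.87
Median = average of the two middle values = 5.280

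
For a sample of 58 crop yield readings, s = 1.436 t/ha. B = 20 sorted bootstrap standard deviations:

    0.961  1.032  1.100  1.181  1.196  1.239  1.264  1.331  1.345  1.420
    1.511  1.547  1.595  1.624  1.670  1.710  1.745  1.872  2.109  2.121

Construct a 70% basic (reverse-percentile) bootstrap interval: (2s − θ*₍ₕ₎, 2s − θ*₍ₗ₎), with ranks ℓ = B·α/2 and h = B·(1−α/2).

(1.127, 1.772)

Percentile endpoints at ranks 3 and 17: θ*₍3₎ = 1.100, θ*₍17₎ = 1.745.
Basic interval reflects these around s:
  lower = 2 × 1.436 − 1.745 = 1.127
  upper = 2 × 1.436 − 1.100 = 1.772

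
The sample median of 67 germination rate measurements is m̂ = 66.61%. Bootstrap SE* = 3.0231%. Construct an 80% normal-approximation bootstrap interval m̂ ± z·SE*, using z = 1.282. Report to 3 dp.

Margin = 1.282 × 3.0231 = 3.8756
Interval: 66.61 ± 3.8756

(62.734, 70.486)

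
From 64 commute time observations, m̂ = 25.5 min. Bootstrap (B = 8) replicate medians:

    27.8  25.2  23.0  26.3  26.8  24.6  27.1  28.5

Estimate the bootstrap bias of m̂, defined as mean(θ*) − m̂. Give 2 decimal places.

mean(θ*) = (27.8 + 25.2 + 23.0 + 26.3 + 26.8 + 24.6 + 27.1 + 28.5) / 8 = 26.163
bias = 26.163 − 25.5

bias = +0.66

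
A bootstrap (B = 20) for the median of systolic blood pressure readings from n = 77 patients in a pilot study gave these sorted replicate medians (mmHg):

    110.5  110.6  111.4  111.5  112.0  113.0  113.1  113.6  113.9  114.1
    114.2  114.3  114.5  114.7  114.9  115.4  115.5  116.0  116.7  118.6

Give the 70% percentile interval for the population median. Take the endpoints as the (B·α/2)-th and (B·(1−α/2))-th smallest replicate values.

(111.4, 115.5)

α = 0.30; lower rank = 20 × 0.150 = 3; upper rank = 20 × 0.850 = 17.
The 3rd smallest replicate is 111.4; the 17th is 115.5.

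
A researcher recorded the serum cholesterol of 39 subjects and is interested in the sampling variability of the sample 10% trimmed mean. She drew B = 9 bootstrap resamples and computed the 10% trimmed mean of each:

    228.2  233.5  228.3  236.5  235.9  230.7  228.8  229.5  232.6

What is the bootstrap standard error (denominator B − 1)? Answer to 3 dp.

SE* = 3.213

Bootstrap SE is the standard deviation of the 9 replicate 10% trimmed means.
Mean of replicates: (228.2 + 233.5 + 228.3 + 236.5 + 235.9 + 230.7 + 228.8 + 229.5 + 232.6) / 9 = 2084.0000 / 9 = 231.5556
Sum of squared deviations: (−3.3556)² + (+1.9444)² + (−3.2556)² + (+4.9444)² + (+4.3444)² + (−0.8556)² + (−2.7556)² + (−2.0556)² + (+1.0444)² = 82.6022
Variance = 82.6022 / 8 = 10.3253
SE* = √10.3253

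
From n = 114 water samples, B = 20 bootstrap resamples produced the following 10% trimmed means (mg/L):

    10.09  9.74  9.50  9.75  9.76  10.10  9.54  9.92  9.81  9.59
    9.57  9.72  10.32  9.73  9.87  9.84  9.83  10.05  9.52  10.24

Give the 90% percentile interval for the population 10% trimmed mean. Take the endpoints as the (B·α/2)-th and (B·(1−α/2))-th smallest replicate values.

Sorted replicates: 9.50, 9.52, 9.54, 9.57, 9.59, 9.72, 9.73, 9.74, 9.75, 9.76, 9.81, 9.83, 9.84, 9.87, 9.92, 10.05, 10.09, 10.10, 10.24, 10.32
α = 0.10; lower rank = 20 × 0.050 = 1; upper rank = 20 × 0.950 = 19.
The 1st smallest replicate is 9.50; the 19th is 10.24.

(9.50, 10.24)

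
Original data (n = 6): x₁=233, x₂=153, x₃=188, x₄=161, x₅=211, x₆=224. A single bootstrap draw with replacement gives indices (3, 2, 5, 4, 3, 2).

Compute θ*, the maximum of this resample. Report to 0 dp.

θ* = 211

Resample values: 188, 153, 211, 161, 188, 153.
Maximum = 211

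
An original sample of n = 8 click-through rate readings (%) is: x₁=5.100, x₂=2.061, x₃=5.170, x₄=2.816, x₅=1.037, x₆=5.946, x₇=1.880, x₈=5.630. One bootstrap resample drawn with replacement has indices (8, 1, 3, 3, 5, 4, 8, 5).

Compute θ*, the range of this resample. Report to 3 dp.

θ* = 4.593

Resample values: 5.630, 5.100, 5.170, 5.170, 1.037, 2.816, 5.630, 1.037.
Range = 5.630 − 1.037 = 4.593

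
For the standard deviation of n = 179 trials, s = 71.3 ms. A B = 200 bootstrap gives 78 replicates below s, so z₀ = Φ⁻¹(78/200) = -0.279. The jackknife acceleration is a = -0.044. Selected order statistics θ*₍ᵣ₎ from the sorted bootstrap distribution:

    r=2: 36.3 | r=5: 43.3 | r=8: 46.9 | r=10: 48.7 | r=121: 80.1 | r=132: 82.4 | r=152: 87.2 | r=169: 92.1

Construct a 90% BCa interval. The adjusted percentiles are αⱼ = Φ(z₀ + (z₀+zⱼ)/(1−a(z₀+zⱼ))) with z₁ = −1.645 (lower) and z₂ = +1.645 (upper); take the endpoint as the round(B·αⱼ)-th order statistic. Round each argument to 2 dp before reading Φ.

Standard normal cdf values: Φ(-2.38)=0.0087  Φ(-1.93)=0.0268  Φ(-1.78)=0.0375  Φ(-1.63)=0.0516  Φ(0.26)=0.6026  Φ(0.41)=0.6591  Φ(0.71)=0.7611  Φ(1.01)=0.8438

Lower: z₀ + z₁ = -0.279 + (-1.645) = -1.924; 1 − a(z₀+z₁) = 1 − (-0.044)(-1.924) = 0.9153; argument = -0.279 + (-1.924)/0.9153 = -2.3809 → -2.38.
α₁ = Φ(-2.38) = 0.0087; rank = round(200 × 0.0087) = 2; θ*₍2₎ = 36.3.
Upper: z₀ + z₂ = 1.366; 1 − a(z₀+z₂) = 1.0601; argument = 1.0096 → 1.01; α₂ = 0.8438; rank = 169; θ*₍169₎ = 92.1.

(36.3, 92.1)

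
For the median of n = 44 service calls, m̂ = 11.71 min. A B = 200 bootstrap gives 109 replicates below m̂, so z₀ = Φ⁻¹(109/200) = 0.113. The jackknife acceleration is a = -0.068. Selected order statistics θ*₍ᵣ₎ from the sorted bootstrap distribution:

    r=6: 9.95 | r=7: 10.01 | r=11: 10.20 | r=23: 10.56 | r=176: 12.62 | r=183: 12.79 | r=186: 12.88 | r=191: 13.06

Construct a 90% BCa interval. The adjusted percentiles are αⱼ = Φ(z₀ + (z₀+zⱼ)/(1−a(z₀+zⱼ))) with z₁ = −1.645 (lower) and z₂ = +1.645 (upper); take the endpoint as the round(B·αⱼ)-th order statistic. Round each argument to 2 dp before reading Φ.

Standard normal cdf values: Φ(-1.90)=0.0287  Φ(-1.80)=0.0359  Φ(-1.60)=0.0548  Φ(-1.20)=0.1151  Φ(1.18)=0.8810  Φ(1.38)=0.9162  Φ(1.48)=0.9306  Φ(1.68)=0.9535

Lower: z₀ + z₁ = 0.113 + (-1.645) = -1.532; 1 − a(z₀+z₁) = 1 − (-0.068)(-1.532) = 0.8958; argument = 0.113 + (-1.532)/0.8958 = -1.5972 → -1.60.
α₁ = Φ(-1.60) = 0.0548; rank = round(200 × 0.0548) = 11; θ*₍11₎ = 10.20.
Upper: z₀ + z₂ = 1.758; 1 − a(z₀+z₂) = 1.1195; argument = 1.6833 → 1.68; α₂ = 0.9535; rank = 191; θ*₍191₎ = 13.06.

(10.20, 13.06)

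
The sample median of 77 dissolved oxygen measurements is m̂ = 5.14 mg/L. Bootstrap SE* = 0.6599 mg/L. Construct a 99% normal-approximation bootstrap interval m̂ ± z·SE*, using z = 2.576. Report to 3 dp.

Margin = 2.576 × 0.6599 = 1.6999
Interval: 5.14 ± 1.6999

(3.440, 6.840)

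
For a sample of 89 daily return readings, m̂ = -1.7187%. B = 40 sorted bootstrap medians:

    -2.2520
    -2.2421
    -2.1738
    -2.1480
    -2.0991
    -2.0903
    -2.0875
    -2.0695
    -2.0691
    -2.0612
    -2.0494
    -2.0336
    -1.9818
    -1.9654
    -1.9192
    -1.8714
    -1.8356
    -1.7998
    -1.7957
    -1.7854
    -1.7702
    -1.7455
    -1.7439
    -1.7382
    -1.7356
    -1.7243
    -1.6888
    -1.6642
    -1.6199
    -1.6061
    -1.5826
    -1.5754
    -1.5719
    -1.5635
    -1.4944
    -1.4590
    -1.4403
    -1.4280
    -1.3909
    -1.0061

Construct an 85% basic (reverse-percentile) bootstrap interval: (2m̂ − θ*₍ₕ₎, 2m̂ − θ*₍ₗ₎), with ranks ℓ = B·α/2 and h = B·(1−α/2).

Percentile endpoints at ranks 3 and 37: θ*₍3₎ = -2.1738, θ*₍37₎ = -1.4403.
Basic interval reflects these around m̂:
  lower = 2 × -1.7187 − -1.4403 = -1.9971
  upper = 2 × -1.7187 − -2.1738 = -1.2636

(-1.9971, -1.2636)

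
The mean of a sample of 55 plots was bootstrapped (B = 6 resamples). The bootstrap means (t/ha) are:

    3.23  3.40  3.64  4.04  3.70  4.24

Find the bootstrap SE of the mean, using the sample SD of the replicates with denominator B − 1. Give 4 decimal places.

Bootstrap SE is the standard deviation of the 6 replicate means.
Mean of replicates: (3.23 + 3.40 + 3.64 + 4.04 + 3.70 + 4.24) / 6 = 22.25000 / 6 = 3.70833
Sum of squared deviations: (−0.47833)² + (−0.30833)² + (−0.06833)² + (+0.33167)² + (−0.00833)² + (+0.53167)² = 0.72128
Variance = 0.72128 / 5 = 0.14426
SE* = √0.14426

SE* = 0.3798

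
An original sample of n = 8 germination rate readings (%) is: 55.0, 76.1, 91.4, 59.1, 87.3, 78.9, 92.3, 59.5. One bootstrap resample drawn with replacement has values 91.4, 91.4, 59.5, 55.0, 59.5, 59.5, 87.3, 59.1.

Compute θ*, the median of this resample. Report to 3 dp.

Sorted: 55.0, 59.1, 59.5, 59.5, 59.5, 87.3, 91.4, 91.4
Median = average of the two middle values = 59.500

θ* = 59.500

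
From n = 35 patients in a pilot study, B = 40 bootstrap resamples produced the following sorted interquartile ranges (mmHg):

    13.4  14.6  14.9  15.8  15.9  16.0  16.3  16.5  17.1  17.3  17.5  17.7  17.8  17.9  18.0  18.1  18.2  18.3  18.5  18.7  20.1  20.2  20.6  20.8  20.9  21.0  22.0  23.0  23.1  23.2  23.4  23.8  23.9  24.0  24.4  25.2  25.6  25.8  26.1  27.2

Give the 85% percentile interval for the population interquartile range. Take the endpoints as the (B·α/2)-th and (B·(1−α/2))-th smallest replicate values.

α = 0.15; lower rank = 40 × 0.075 = 3; upper rank = 40 × 0.925 = 37.
The 3rd smallest replicate is 14.9; the 37th is 25.6.

(14.9, 25.6)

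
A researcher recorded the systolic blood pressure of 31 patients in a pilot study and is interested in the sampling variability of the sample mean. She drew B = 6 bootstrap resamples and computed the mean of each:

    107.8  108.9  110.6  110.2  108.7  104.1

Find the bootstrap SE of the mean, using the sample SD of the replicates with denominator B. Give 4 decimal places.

SE* = 2.1318

Bootstrap SE is the standard deviation of the 6 replicate means.
Mean of replicates: (107.8 + 108.9 + 110.6 + 110.2 + 108.7 + 104.1) / 6 = 650.30000 / 6 = 108.38333
Sum of squared deviations: (−0.58333)² + (+0.51667)² + (+2.21667)² + (+1.81667)² + (+0.31667)² + (−4.28333)² = 27.26833
Variance = 27.26833 / 6 = 4.54472
SE* = √4.54472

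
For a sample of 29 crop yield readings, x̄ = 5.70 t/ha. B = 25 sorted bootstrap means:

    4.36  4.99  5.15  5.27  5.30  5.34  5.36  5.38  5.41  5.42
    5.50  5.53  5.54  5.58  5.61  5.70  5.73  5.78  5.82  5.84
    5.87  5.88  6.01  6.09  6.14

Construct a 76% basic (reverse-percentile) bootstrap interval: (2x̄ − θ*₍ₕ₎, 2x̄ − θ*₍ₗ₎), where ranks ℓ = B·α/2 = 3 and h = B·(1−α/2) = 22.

Percentile endpoints at ranks 3 and 22: θ*₍3₎ = 5.15, θ*₍22₎ = 5.88.
Basic interval reflects these around x̄:
  lower = 2 × 5.70 − 5.88 = 5.52
  upper = 2 × 5.70 − 5.15 = 6.25

(5.52, 6.25)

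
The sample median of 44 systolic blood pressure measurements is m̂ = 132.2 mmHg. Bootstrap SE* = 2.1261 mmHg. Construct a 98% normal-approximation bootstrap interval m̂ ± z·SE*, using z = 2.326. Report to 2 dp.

Margin = 2.326 × 2.1261 = 4.945
Interval: 132.2 ± 4.945

(127.25, 137.15)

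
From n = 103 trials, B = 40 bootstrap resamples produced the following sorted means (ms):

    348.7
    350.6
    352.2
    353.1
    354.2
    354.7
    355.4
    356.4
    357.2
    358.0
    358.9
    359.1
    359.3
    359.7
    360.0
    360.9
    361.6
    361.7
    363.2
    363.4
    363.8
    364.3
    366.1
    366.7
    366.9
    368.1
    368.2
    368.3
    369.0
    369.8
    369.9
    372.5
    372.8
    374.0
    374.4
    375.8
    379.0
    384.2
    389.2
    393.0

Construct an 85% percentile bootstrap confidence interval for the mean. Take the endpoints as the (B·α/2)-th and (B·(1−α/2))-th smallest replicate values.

α = 0.15; lower rank = 40 × 0.075 = 3; upper rank = 40 × 0.925 = 37.
The 3rd smallest replicate is 352.2; the 37th is 379.0.

(352.2, 379.0)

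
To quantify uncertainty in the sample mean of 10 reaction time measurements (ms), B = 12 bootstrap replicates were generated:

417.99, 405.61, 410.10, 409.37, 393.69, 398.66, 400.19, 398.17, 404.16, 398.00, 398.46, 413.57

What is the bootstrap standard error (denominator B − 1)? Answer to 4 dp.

Bootstrap SE is the standard deviation of the 12 replicate means.
Mean of replicates: (417.99 + 405.61 + 410.10 + 409.37 + 393.69 + 398.66 + 400.19 + 398.17 + 404.16 + 398.00 + 398.46 + 413.57) / 12 = 4847.97000 / 12 = 403.99750
Sum of squared deviations: (+13.99250)² + (+1.61250)² + (+6.10250)² + (+5.37250)² + (−10.30750)² + (−5.33750)² + (−3.80750)² + (−5.82750)² + (+0.16250)² + (−5.99750)² + (−5.53750)² + (+9.57250)² = 605.97783
Variance = 605.97783 / 11 = 55.08889
SE* = √55.08889

SE* = 7.4222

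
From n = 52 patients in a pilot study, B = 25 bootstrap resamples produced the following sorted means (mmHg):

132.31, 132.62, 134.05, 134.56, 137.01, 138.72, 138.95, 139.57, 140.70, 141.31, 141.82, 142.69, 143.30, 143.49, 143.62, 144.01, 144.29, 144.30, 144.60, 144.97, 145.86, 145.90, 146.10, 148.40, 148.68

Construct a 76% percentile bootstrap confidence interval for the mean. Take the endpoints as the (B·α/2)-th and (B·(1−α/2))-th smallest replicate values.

α = 0.24; lower rank = 25 × 0.120 = 3; upper rank = 25 × 0.880 = 22.
The 3rd smallest replicate is 134.05; the 22nd is 145.90.

(134.05, 145.90)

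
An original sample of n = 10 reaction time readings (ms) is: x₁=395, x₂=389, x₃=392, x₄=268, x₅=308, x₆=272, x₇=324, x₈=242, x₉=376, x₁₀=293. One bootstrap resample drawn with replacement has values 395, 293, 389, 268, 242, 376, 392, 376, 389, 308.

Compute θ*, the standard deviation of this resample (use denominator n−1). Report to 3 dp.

θ* = 58.751

Mean = 342.8000; sum of squared deviations = 31065.6000
s² = 31065.6000 / 9 = 3451.7333
s = √3451.7333 = 58.751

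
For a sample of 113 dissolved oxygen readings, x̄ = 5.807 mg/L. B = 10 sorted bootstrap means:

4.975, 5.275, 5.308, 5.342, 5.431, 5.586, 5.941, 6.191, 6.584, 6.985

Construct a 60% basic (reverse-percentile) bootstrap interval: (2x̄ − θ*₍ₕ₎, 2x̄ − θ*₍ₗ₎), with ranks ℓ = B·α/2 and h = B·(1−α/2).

Percentile endpoints at ranks 2 and 8: θ*₍2₎ = 5.275, θ*₍8₎ = 6.191.
Basic interval reflects these around x̄:
  lower = 2 × 5.807 − 6.191 = 5.423
  upper = 2 × 5.807 − 5.275 = 6.339

(5.423, 6.339)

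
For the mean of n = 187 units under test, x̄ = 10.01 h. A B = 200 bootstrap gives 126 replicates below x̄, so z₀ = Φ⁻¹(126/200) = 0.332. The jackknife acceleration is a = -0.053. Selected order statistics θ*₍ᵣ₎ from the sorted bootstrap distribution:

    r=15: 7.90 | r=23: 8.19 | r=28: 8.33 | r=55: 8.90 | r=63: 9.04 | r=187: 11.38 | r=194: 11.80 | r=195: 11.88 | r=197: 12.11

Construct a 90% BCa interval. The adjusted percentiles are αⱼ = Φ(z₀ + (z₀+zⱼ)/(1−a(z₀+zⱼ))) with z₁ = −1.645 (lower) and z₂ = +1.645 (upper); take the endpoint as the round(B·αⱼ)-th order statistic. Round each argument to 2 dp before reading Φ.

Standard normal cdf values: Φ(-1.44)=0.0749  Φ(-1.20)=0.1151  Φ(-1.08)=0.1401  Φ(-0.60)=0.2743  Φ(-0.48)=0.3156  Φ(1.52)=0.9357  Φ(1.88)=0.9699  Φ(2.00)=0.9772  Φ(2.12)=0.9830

(8.33, 12.11)

Lower: z₀ + z₁ = 0.332 + (-1.645) = -1.313; 1 − a(z₀+z₁) = 1 − (-0.053)(-1.313) = 0.9304; argument = 0.332 + (-1.313)/0.9304 = -1.0792 → -1.08.
α₁ = Φ(-1.08) = 0.1401; rank = round(200 × 0.1401) = 28; θ*₍28₎ = 8.33.
Upper: z₀ + z₂ = 1.977; 1 − a(z₀+z₂) = 1.1048; argument = 2.1215 → 2.12; α₂ = 0.9830; rank = 197; θ*₍197₎ = 12.11.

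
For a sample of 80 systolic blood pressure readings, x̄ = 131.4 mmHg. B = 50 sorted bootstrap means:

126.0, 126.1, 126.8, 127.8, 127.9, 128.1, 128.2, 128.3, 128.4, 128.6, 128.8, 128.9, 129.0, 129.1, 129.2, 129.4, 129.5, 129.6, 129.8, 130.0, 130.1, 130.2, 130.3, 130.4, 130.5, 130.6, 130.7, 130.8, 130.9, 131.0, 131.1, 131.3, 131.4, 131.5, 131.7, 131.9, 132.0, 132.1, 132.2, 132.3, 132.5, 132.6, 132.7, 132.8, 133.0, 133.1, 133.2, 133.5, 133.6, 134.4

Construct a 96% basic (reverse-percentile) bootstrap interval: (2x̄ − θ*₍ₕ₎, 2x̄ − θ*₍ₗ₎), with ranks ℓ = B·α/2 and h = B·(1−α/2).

Percentile endpoints at ranks 1 and 49: θ*₍1₎ = 126.0, θ*₍49₎ = 133.6.
Basic interval reflects these around x̄:
  lower = 2 × 131.4 − 133.6 = 129.2
  upper = 2 × 131.4 − 126.0 = 136.8

(129.2, 136.8)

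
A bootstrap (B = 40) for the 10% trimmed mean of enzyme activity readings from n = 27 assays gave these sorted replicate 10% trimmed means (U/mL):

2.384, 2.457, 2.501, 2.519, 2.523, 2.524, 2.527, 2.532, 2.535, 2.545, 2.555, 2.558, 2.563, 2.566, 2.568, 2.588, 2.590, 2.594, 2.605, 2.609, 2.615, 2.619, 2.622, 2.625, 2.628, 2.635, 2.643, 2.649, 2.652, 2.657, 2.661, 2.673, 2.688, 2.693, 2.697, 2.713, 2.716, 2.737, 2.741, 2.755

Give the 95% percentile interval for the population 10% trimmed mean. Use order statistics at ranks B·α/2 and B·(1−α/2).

α = 0.05; lower rank = 40 × 0.025 = 1; upper rank = 40 × 0.975 = 39.
The 1st smallest replicate is 2.384; the 39th is 2.741.

(2.384, 2.741)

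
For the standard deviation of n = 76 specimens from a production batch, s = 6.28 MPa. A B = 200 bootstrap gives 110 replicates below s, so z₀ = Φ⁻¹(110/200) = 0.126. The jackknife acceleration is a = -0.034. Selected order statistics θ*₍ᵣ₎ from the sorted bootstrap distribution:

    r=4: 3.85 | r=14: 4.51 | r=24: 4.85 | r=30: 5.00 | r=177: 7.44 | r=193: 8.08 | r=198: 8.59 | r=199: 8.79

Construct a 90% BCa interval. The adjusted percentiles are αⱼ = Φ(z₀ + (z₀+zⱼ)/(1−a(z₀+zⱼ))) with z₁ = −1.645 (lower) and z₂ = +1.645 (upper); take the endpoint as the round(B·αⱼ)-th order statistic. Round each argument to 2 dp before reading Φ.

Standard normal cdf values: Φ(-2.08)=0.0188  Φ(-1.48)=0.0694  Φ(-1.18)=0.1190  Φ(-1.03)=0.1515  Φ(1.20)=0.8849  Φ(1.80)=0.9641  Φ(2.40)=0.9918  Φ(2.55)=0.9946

Lower: z₀ + z₁ = 0.126 + (-1.645) = -1.519; 1 − a(z₀+z₁) = 1 − (-0.034)(-1.519) = 0.9484; argument = 0.126 + (-1.519)/0.9484 = -1.4757 → -1.48.
α₁ = Φ(-1.48) = 0.0694; rank = round(200 × 0.0694) = 14; θ*₍14₎ = 4.51.
Upper: z₀ + z₂ = 1.771; 1 − a(z₀+z₂) = 1.0602; argument = 1.7964 → 1.80; α₂ = 0.9641; rank = 193; θ*₍193₎ = 8.08.

(4.51, 8.08)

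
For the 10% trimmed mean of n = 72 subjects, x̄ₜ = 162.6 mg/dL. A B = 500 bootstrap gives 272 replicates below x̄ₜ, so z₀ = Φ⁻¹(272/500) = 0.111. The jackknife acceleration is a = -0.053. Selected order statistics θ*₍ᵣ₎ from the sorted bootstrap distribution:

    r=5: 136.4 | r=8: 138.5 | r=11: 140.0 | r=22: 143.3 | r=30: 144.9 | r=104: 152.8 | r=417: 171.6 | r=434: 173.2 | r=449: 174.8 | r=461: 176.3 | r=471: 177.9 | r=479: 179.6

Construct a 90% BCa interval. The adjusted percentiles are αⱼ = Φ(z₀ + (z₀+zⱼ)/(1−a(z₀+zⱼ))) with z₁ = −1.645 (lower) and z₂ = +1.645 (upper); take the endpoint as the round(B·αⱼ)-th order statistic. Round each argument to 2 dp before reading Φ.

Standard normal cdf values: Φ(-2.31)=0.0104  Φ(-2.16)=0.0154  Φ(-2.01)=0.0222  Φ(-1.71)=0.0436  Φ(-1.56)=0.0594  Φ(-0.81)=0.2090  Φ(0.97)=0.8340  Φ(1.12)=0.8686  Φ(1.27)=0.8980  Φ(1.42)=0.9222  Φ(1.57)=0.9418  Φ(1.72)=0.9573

Lower: z₀ + z₁ = 0.111 + (-1.645) = -1.534; 1 − a(z₀+z₁) = 1 − (-0.053)(-1.534) = 0.9187; argument = 0.111 + (-1.534)/0.9187 = -1.5588 → -1.56.
α₁ = Φ(-1.56) = 0.0594; rank = round(500 × 0.0594) = 30; θ*₍30₎ = 144.9.
Upper: z₀ + z₂ = 1.756; 1 − a(z₀+z₂) = 1.0931; argument = 1.7175 → 1.72; α₂ = 0.9573; rank = 479; θ*₍479₎ = 179.6.

(144.9, 179.6)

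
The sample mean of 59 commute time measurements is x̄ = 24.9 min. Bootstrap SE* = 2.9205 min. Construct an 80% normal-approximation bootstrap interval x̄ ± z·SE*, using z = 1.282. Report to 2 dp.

Margin = 1.282 × 2.9205 = 3.744
Interval: 24.9 ± 3.744

(21.16, 28.64)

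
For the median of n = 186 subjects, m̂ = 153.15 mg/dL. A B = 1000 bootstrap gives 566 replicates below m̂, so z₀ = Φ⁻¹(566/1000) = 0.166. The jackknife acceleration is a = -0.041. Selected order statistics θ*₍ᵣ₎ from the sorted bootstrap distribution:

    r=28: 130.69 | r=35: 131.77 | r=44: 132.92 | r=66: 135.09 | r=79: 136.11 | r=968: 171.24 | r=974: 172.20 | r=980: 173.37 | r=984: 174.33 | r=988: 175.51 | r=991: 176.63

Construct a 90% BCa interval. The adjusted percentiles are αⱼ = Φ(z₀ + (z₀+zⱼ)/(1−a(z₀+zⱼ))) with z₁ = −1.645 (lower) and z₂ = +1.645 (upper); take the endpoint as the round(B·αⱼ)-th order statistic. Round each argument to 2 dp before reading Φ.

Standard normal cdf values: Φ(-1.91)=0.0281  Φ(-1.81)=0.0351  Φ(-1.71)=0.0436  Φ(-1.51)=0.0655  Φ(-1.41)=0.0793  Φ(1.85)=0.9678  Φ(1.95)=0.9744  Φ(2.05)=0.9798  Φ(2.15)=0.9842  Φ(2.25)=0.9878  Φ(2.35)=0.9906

Lower: z₀ + z₁ = 0.166 + (-1.645) = -1.479; 1 − a(z₀+z₁) = 1 − (-0.041)(-1.479) = 0.9394; argument = 0.166 + (-1.479)/0.9394 = -1.4085 → -1.41.
α₁ = Φ(-1.41) = 0.0793; rank = round(1000 × 0.0793) = 79; θ*₍79₎ = 136.11.
Upper: z₀ + z₂ = 1.811; 1 − a(z₀+z₂) = 1.0743; argument = 1.8518 → 1.85; α₂ = 0.9678; rank = 968; θ*₍968₎ = 171.24.

(136.11, 171.24)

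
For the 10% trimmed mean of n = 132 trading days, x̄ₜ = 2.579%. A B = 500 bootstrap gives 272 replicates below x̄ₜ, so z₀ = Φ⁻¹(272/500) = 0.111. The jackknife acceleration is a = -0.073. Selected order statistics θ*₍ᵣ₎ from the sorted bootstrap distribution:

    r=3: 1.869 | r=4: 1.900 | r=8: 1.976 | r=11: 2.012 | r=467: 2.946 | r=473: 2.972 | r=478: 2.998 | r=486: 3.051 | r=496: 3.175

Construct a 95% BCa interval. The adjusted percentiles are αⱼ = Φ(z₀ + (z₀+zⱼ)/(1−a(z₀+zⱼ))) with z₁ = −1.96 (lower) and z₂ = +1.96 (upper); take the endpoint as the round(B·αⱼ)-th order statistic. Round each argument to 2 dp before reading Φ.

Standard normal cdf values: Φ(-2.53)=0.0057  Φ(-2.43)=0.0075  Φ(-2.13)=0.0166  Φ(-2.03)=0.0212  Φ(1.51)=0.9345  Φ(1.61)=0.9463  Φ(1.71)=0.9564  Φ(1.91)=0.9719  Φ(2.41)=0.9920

(2.012, 3.051)

Lower: z₀ + z₁ = 0.111 + (-1.960) = -1.849; 1 − a(z₀+z₁) = 1 − (-0.073)(-1.849) = 0.8650; argument = 0.111 + (-1.849)/0.8650 = -2.0265 → -2.03.
α₁ = Φ(-2.03) = 0.0212; rank = round(500 × 0.0212) = 11; θ*₍11₎ = 2.012.
Upper: z₀ + z₂ = 2.071; 1 − a(z₀+z₂) = 1.1512; argument = 1.9100 → 1.91; α₂ = 0.9719; rank = 486; θ*₍486₎ = 3.051.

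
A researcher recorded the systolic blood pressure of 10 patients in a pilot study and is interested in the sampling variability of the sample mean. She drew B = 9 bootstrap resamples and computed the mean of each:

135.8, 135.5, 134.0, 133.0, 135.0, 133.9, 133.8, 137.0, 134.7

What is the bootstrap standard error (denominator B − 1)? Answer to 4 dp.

Bootstrap SE is the standard deviation of the 9 replicate means.
Mean of replicates: (135.8 + 135.5 + 134.0 + 133.0 + 135.0 + 133.9 + 133.8 + 137.0 + 134.7) / 9 = 1212.70000 / 9 = 134.74444
Sum of squared deviations: (+1.05556)² + (+0.75556)² + (−0.74444)² + (−1.74444)² + (+0.25556)² + (−0.84444)² + (−0.94444)² + (+2.25556)² + (−0.04444)² = 12.04222
Variance = 12.04222 / 8 = 1.50528
SE* = √1.50528

SE* = 1.2269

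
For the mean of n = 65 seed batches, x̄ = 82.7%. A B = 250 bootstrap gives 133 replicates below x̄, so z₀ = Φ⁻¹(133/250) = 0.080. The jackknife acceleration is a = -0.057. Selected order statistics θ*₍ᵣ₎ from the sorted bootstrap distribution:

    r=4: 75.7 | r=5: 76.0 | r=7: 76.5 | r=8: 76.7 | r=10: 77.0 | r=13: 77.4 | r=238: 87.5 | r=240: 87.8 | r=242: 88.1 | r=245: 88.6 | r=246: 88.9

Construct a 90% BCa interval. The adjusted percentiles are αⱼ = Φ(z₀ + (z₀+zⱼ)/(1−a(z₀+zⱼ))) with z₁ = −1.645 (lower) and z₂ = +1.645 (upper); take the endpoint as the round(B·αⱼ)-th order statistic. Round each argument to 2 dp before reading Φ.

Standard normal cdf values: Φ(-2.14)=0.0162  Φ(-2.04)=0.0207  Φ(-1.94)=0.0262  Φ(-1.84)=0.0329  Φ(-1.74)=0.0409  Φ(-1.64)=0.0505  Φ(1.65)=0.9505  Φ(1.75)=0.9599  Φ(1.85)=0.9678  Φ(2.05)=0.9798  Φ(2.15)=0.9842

(77.4, 87.5)

Lower: z₀ + z₁ = 0.080 + (-1.645) = -1.565; 1 − a(z₀+z₁) = 1 − (-0.057)(-1.565) = 0.9108; argument = 0.080 + (-1.565)/0.9108 = -1.6383 → -1.64.
α₁ = Φ(-1.64) = 0.0505; rank = round(250 × 0.0505) = 13; θ*₍13₎ = 77.4.
Upper: z₀ + z₂ = 1.725; 1 − a(z₀+z₂) = 1.0983; argument = 1.6506 → 1.65; α₂ = 0.9505; rank = 238; θ*₍238₎ = 87.5.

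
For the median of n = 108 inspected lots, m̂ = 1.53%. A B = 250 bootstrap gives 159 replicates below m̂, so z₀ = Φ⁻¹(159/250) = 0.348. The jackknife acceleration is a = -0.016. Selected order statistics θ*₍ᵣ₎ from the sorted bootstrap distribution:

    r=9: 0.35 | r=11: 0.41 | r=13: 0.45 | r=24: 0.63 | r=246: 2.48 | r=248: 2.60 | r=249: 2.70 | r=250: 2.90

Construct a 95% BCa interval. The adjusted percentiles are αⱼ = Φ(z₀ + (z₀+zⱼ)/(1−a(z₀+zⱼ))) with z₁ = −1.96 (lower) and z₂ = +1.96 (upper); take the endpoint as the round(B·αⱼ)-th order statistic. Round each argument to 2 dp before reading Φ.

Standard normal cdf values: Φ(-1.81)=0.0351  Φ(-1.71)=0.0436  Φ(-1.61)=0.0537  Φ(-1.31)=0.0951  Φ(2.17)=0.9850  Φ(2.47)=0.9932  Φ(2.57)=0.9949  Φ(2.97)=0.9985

(0.63, 2.70)

Lower: z₀ + z₁ = 0.348 + (-1.960) = -1.612; 1 − a(z₀+z₁) = 1 − (-0.016)(-1.612) = 0.9742; argument = 0.348 + (-1.612)/0.9742 = -1.3067 → -1.31.
α₁ = Φ(-1.31) = 0.0951; rank = round(250 × 0.0951) = 24; θ*₍24₎ = 0.63.
Upper: z₀ + z₂ = 2.308; 1 − a(z₀+z₂) = 1.0369; argument = 2.5738 → 2.57; α₂ = 0.9949; rank = 249; θ*₍249₎ = 2.70.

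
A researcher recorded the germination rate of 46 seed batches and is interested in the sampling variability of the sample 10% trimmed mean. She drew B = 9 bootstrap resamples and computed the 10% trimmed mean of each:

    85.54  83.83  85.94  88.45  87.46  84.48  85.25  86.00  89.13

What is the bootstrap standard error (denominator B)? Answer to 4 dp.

SE* = 1.6749

Bootstrap SE is the standard deviation of the 9 replicate 10% trimmed means.
Mean of replicates: (85.54 + 83.83 + 85.94 + 88.45 + 87.46 + 84.48 + 85.25 + 86.00 + 89.13) / 9 = 776.08000 / 9 = 86.23111
Sum of squared deviations: (−0.69111)² + (−2.40111)² + (−0.29111)² + (+2.21889)² + (+1.22889)² + (−1.75111)² + (−0.98111)² + (−0.23111)² + (+2.89889)² = 25.24729
Variance = 25.24729 / 9 = 2.80525
SE* = √2.80525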